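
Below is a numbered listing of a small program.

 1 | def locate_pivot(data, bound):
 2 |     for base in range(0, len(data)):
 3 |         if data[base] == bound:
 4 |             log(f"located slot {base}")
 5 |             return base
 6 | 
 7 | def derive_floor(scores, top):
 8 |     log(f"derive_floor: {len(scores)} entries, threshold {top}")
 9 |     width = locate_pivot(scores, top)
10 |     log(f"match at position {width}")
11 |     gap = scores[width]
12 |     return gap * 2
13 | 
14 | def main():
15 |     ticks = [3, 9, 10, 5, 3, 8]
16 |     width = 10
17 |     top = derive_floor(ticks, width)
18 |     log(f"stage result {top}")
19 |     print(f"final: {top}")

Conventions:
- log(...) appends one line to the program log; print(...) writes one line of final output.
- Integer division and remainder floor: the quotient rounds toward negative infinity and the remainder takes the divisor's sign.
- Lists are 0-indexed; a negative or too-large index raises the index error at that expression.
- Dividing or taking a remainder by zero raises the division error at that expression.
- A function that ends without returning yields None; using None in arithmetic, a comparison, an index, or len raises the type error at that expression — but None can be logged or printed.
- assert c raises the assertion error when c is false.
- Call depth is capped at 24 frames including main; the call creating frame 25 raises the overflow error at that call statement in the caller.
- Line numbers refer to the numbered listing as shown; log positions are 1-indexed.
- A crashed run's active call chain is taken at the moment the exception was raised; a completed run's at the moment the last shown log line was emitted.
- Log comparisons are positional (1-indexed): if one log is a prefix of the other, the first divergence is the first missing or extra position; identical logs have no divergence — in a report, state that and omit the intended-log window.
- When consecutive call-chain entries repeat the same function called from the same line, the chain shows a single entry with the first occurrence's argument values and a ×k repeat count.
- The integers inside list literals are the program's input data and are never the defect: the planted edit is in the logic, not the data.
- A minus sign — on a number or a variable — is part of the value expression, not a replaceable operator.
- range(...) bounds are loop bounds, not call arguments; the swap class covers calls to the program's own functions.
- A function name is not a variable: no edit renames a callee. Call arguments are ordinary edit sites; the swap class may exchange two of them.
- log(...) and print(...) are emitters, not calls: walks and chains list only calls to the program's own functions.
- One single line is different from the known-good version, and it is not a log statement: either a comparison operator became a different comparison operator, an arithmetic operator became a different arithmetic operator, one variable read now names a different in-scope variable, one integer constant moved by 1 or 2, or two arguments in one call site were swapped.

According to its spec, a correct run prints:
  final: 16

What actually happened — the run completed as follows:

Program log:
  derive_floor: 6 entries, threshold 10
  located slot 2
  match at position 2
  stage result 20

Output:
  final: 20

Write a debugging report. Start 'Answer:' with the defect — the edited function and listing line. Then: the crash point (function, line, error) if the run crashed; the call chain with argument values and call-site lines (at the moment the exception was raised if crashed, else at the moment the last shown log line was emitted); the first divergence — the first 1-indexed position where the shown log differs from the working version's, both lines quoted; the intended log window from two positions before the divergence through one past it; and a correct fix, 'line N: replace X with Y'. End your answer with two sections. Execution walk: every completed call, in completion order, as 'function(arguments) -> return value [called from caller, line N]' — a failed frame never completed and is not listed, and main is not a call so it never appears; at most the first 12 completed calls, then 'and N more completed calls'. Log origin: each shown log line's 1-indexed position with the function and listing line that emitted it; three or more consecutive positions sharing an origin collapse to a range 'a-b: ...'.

Answer: the defect is in main at line 16.
Key observation: Everything matches until log position 1, which reads 'derive_floor: 6 entries, threshold 10' in place of 'derive_floor: 6 entries, threshold 8'.
Call chain: main.
First divergence: position 1 — the shown line 'derive_floor: 6 entries, threshold 10' should read 'derive_floor: 6 entries, threshold 8'.
Intended log window:
  1: derive_floor: 6 entries, threshold 8
  2: located slot 5
Execution walk:
  locate_pivot([3, 9, 10, 5, 3, 8], 10) -> 2  [called from derive_floor, line 9]
  derive_floor([3, 9, 10, 5, 3, 8], 10) -> 20  [called from main, line 17]
Log origin:
  1: logged in derive_floor at line 8
  2: logged in locate_pivot at line 4
  3: logged in derive_floor at line 10
  4: logged in main at line 18
A correct fix: line 16: replace `10` with `8`.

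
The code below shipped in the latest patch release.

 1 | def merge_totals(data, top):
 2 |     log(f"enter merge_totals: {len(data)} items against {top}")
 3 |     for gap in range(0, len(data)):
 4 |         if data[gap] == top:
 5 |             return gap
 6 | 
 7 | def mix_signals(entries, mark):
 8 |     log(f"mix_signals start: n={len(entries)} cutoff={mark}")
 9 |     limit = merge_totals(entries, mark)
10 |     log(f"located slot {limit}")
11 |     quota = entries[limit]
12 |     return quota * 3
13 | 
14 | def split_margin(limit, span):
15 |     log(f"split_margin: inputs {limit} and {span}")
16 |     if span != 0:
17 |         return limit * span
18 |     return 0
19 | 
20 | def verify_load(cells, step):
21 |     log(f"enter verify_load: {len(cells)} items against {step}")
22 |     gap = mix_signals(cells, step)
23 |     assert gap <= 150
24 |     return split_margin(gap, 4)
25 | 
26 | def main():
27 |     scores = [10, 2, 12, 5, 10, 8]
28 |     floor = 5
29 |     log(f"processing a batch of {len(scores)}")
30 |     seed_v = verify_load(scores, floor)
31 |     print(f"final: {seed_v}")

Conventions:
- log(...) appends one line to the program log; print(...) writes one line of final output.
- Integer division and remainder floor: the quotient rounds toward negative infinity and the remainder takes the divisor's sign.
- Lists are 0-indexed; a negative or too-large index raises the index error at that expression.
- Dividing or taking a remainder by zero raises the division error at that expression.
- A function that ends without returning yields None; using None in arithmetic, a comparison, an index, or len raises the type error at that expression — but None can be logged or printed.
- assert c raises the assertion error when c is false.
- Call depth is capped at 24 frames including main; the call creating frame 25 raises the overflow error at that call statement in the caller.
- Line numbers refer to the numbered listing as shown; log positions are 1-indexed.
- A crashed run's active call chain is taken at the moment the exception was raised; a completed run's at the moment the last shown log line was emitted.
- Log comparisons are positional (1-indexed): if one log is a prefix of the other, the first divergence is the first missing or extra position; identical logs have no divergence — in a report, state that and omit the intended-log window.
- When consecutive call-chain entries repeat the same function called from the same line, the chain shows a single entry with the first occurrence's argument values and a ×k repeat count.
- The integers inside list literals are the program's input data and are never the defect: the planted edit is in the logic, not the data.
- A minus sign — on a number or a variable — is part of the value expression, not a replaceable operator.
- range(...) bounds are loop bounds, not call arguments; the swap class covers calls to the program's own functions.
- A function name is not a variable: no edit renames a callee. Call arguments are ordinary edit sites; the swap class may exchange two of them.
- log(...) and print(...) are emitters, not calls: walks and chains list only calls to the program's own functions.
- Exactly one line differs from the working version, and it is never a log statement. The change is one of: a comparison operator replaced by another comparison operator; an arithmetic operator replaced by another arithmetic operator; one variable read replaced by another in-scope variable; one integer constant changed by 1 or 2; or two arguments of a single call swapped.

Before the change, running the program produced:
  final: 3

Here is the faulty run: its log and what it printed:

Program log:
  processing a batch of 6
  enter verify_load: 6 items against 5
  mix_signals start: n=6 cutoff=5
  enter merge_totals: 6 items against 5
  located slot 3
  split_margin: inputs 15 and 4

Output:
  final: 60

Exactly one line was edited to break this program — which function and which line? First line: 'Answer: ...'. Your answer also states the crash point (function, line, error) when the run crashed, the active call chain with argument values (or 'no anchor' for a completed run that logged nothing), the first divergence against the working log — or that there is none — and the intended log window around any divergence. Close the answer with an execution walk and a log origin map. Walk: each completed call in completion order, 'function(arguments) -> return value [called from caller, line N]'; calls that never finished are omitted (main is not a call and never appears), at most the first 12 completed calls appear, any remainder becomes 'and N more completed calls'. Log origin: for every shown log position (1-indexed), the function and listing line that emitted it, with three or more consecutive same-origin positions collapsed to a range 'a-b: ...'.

Answer: the defect is in split_margin at line 17.
Core observation: The logs agree in full; only the final output differs.
Call chain: main -> verify_load([10, 2, 12, 5, 10, 8], 5) (called at line 30) -> split_margin(15, 4) (called at line 24).
First divergence: none; the two logs match at every position.
Execution walk:
  merge_totals([10, 2, 12, 5, 10, 8], 5) -> 3  [called from mix_signals, line 9]
  mix_signals([10, 2, 12, 5, 10, 8], 5) -> 15  [called from verify_load, line 22]
  split_margin(15, 4) -> 60  [called from verify_load, line 24]
  verify_load([10, 2, 12, 5, 10, 8], 5) -> 60  [called from main, line 30]
Log line origins:
  1 — main, line 29
  2 — verify_load, line 21
  3 — mix_signals, line 8
  4 — merge_totals, line 2
  5 — mix_signals, line 10
  6 — split_margin, line 15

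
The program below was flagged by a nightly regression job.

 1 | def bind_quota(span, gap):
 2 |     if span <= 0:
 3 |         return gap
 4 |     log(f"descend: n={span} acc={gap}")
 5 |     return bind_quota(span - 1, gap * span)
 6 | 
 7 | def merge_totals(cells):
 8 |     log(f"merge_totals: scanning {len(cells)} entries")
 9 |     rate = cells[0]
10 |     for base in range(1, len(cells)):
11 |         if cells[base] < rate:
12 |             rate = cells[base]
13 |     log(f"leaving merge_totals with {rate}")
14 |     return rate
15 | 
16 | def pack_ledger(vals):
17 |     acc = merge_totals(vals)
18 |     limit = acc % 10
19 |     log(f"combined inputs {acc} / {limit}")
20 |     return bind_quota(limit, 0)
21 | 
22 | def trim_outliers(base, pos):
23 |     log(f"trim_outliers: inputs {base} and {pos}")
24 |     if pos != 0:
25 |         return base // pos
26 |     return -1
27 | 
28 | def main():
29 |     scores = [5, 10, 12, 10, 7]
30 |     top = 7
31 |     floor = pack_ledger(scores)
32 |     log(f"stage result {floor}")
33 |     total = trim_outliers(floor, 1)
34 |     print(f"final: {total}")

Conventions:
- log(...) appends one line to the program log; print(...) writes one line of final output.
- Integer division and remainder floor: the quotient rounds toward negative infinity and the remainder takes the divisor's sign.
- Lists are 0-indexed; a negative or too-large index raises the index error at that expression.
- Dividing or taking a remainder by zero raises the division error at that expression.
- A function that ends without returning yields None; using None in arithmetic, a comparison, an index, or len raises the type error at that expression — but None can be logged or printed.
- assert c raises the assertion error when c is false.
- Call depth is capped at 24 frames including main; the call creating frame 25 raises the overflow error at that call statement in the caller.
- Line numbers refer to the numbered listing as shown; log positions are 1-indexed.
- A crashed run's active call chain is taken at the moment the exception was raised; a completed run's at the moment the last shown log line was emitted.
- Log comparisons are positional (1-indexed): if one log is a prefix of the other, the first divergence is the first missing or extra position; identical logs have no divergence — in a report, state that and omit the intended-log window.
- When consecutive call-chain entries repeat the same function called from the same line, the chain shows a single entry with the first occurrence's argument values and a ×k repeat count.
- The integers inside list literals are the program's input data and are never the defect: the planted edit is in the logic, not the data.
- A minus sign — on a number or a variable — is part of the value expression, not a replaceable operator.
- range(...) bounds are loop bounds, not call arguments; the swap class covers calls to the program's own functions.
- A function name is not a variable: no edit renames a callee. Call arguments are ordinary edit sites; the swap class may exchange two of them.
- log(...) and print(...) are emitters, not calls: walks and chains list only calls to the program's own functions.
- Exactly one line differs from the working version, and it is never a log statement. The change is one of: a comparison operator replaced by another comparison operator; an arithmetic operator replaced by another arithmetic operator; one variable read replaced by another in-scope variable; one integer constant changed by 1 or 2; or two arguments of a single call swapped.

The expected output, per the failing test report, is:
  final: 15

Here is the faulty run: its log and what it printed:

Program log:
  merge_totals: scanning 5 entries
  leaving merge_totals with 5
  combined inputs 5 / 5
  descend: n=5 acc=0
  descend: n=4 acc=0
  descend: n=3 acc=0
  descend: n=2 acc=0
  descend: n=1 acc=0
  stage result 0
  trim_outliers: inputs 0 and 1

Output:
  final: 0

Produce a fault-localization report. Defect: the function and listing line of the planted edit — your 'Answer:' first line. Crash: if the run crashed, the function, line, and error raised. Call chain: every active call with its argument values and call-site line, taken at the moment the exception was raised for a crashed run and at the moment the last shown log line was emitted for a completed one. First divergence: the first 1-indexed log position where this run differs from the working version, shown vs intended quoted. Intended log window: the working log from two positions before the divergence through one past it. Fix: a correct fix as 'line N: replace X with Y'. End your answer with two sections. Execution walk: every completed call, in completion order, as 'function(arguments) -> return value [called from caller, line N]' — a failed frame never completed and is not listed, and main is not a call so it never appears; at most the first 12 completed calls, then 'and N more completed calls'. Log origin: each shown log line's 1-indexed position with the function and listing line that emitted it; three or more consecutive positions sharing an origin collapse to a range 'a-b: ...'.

Answer: the defect is in bind_quota at line 5.
Core observation: Position 5 is the first bad log line: 'descend: n=4 acc=0' should read 'descend: n=4 acc=5'.
Call chain: main -> trim_outliers(0, 1) (called at line 33).
First divergence: position 5 — shown 'descend: n=4 acc=0', intended 'descend: n=4 acc=5'.
Intended log window:
  3: combined inputs 5 / 5
  4: descend: n=5 acc=0
  5: descend: n=4 acc=5
  6: descend: n=3 acc=9
Execution walk:
  merge_totals([5, 10, 12, 10, 7]) -> 5  [called from pack_ledger, line 17]
  bind_quota(0, 0) -> 0  [called from bind_quota, line 5]
  bind_quota(1, 0) -> 0  [called from bind_quota, line 5]
  bind_quota(2, 0) -> 0  [called from bind_quota, line 5]
  bind_quota(3, 0) -> 0  [called from bind_quota, line 5]
  bind_quota(4, 0) -> 0  [called from bind_quota, line 5]
  bind_quota(5, 0) -> 0  [called from pack_ledger, line 20]
  pack_ledger([5, 10, 12, 10, 7]) -> 0  [called from main, line 31]
  trim_outliers(0, 1) -> 0  [called from main, line 33]
Log line origins:
  1: from merge_totals, line 8
  2: from merge_totals, line 13
  3: from pack_ledger, line 19
  4-8: from bind_quota, line 4
  9: from main, line 32
  10: from trim_outliers, line 23
A correct fix: line 5: replace `*` with `+`.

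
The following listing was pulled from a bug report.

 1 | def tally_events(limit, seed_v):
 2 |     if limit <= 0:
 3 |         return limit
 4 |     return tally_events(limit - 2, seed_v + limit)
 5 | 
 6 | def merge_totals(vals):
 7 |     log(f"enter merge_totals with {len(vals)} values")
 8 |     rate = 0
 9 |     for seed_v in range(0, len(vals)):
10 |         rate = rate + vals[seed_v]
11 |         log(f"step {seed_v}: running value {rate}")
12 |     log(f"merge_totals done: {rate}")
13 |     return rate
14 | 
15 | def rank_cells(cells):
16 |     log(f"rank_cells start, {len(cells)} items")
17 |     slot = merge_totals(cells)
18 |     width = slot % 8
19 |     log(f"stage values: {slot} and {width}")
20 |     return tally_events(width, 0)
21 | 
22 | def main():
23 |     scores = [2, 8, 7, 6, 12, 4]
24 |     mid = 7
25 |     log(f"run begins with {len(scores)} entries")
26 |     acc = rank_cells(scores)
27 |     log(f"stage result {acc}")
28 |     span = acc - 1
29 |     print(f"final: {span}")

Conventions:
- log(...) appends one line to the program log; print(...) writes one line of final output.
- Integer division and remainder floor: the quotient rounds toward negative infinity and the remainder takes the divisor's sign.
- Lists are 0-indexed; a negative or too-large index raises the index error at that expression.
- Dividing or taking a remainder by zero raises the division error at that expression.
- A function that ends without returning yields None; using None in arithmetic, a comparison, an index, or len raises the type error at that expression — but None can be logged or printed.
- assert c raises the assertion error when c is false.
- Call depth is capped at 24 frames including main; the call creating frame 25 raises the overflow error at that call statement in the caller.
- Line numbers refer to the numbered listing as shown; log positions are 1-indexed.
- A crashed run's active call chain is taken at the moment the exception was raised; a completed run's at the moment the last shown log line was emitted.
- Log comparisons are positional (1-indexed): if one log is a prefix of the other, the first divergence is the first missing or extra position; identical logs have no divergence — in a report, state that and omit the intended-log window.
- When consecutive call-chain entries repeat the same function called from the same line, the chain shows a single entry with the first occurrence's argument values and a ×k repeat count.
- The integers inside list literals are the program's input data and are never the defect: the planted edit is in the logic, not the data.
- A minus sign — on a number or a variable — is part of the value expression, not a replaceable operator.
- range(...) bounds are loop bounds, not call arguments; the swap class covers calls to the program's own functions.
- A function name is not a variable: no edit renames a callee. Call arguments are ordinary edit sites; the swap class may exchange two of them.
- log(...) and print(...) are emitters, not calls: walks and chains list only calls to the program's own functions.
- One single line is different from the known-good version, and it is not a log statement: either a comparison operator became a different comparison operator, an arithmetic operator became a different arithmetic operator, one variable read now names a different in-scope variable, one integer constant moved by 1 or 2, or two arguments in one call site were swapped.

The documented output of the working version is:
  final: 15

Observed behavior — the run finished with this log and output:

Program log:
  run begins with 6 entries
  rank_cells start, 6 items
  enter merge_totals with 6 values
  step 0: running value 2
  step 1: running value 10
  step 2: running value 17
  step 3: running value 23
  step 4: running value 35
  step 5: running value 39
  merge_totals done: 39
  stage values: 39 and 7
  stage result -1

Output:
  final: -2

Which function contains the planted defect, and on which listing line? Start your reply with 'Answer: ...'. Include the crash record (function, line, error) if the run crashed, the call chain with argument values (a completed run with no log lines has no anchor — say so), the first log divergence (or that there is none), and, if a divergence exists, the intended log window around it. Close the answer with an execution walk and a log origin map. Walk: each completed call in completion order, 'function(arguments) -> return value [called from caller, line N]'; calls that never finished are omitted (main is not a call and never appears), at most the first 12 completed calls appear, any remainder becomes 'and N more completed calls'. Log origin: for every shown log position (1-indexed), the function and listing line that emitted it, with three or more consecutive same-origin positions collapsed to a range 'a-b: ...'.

Answer: the defect is in tally_events at line 3.
The tell: Position 12 is the first bad log line: 'stage result -1' should read 'stage result 16'.
Call chain: main.
First divergence: at position 12 the run shows 'stage result -1' where the working version logs 'stage result 16'.
Intended log window:
  10: merge_totals done: 39
  11: stage values: 39 and 7
  12: stage result 16
Execution walk:
  merge_totals([2, 8, 7, 6, 12, 4]) -> 39  [called from rank_cells, line 17]
  tally_events(-1, 16) -> -1  [called from tally_events, line 4]
  tally_events(1, 15) -> -1  [called from tally_events, line 4]
  tally_events(3, 12) -> -1  [called from tally_events, line 4]
  tally_events(5, 7) -> -1  [called from tally_events, line 4]
  tally_events(7, 0) -> -1  [called from rank_cells, line 20]
  rank_cells([2, 8, 7, 6, 12, 4]) -> -1  [called from main, line 26]
Log line origins:
  1 — main, line 25
  2 — rank_cells, line 16
  3 — merge_totals, line 7
  4-9 — merge_totals, line 11
  10 — merge_totals, line 12
  11 — rank_cells, line 19
  12 — main, line 27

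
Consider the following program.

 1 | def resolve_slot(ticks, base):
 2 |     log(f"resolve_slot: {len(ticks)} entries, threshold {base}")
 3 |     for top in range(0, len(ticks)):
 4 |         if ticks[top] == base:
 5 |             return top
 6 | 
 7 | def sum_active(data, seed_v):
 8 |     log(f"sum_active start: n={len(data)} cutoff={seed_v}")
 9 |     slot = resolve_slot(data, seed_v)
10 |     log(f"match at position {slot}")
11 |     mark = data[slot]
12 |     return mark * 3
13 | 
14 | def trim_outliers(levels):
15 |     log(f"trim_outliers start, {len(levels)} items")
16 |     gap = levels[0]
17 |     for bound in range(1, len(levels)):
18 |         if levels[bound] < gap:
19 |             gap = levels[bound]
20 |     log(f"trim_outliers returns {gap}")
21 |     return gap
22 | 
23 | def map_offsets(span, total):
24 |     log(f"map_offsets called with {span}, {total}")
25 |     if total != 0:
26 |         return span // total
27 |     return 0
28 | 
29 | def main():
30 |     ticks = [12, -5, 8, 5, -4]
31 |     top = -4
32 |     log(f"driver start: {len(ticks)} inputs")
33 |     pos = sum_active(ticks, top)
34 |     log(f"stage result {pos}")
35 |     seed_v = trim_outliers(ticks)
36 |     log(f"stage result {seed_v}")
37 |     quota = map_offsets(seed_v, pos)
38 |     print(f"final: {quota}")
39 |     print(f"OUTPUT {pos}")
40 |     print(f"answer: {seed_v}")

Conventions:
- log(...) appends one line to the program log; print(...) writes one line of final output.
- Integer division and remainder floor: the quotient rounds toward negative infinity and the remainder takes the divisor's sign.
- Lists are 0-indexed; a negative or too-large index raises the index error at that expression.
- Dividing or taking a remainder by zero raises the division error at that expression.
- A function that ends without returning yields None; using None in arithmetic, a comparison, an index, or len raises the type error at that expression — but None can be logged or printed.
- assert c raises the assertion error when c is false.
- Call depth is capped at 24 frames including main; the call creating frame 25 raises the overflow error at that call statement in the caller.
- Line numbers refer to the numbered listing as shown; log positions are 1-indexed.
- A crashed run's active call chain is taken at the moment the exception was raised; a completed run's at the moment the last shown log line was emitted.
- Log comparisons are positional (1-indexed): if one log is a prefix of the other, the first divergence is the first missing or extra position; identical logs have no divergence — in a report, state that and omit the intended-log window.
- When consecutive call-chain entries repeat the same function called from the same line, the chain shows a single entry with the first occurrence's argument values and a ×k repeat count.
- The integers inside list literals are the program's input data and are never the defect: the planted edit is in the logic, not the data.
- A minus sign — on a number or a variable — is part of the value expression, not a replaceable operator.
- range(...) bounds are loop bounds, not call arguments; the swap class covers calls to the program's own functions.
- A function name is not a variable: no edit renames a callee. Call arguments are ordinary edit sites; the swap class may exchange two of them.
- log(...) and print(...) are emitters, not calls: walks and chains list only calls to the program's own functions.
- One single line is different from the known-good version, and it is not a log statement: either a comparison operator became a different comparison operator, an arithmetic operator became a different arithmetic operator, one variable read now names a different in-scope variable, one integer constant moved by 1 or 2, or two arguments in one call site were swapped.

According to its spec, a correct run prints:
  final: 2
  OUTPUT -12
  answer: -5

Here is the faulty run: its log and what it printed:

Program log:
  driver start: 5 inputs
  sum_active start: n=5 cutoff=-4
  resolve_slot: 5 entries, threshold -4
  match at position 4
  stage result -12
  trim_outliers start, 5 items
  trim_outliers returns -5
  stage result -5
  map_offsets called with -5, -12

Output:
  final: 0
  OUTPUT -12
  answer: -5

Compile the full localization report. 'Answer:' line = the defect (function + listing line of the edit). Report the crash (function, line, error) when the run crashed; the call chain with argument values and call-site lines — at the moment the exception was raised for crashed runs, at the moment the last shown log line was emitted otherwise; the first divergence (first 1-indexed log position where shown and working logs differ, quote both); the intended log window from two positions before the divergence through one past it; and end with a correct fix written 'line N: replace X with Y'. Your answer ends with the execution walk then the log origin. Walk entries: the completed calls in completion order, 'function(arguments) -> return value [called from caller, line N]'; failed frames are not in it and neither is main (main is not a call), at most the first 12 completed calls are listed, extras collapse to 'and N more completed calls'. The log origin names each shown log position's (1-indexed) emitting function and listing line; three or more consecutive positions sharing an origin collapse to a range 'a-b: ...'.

Answer: the defect is in main at line 37.
Key observation: At log position 9 the runs split — shown 'map_offsets called with -5, -12', but the working version logs 'map_offsets called with -12, -5'.
Call chain: main -> map_offsets(-5, -12) (called at line 37).
First divergence: position 9 — shown 'map_offsets called with -5, -12', intended 'map_offsets called with -12, -5'.
Intended log window:
  7: trim_outliers returns -5
  8: stage result -5
  9: map_offsets called with -12, -5
Execution walk:
  resolve_slot([12, -5, 8, 5, -4], -4) -> 4  [called from sum_active, line 9]
  sum_active([12, -5, 8, 5, -4], -4) -> -12  [called from main, line 33]
  trim_outliers([12, -5, 8, 5, -4]) -> -5  [called from main, line 35]
  map_offsets(-5, -12) -> 0  [called from main, line 37]
Log origins:
  1: logged in main at line 32
  2: logged in sum_active at line 8
  3: logged in resolve_slot at line 2
  4: logged in sum_active at line 10
  5: logged in main at line 34
  6: logged in trim_outliers at line 15
  7: logged in trim_outliers at line 20
  8: logged in main at line 36
  9: logged in map_offsets at line 24
A correct fix: line 37: replace `map_offsets(seed_v, pos)` with `map_offsets(pos, seed_v)`.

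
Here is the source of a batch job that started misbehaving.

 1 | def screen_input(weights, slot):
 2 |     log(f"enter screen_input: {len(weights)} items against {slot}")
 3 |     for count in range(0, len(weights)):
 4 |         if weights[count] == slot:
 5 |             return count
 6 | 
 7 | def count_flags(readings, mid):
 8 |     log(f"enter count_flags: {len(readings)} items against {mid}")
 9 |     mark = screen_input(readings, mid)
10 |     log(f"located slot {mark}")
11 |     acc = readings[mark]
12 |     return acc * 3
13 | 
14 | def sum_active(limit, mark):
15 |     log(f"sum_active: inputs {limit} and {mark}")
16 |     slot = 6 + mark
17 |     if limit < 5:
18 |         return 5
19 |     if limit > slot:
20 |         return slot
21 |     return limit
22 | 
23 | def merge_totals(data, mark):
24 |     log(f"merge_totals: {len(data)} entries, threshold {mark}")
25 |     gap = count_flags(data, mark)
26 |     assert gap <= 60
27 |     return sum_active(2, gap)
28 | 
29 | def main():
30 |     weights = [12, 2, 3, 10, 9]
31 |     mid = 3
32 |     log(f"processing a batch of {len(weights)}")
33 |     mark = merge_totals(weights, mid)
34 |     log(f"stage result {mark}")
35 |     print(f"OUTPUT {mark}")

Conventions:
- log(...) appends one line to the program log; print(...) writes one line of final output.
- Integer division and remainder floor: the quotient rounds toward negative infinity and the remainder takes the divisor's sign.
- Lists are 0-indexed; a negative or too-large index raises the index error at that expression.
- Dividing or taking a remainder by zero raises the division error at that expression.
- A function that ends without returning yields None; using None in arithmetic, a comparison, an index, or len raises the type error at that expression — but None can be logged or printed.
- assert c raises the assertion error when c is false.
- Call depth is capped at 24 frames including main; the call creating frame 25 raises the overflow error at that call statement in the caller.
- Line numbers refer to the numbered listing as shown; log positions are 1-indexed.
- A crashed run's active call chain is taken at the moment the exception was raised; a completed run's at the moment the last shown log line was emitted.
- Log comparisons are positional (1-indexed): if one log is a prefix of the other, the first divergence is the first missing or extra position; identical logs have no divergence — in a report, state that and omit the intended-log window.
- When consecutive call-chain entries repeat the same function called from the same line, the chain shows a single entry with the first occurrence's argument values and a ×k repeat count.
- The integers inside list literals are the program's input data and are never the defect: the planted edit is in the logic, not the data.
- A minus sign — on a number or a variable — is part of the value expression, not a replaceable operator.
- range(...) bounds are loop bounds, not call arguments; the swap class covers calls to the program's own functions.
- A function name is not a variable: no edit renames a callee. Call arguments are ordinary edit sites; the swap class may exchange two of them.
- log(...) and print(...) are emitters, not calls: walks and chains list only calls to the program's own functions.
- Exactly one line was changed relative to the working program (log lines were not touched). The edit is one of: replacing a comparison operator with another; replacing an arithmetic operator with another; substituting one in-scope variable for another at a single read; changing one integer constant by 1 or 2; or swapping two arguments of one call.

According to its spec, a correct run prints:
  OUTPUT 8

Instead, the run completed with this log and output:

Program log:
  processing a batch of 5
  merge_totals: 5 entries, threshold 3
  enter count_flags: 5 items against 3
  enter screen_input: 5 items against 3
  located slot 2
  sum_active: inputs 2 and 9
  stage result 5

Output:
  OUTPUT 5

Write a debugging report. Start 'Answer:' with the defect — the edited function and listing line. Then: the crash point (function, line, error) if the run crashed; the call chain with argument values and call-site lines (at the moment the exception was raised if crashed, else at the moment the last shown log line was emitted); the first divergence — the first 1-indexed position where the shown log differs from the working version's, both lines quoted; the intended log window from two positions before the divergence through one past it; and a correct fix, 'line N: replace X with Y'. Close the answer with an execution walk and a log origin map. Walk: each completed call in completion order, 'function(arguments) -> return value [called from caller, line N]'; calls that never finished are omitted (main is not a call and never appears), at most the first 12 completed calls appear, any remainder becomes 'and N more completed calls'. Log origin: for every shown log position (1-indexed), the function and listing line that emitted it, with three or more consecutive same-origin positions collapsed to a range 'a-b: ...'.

Answer: the defect is in merge_totals at line 27.
Core observation: Position 6 is the first bad log line: 'sum_active: inputs 2 and 9' should read 'sum_active: inputs 9 and 2'.
Call chain: main.
First divergence: position 6 — shown 'sum_active: inputs 2 and 9', intended 'sum_active: inputs 9 and 2'.
Intended log window:
  4: enter screen_input: 5 items against 3
  5: located slot 2
  6: sum_active: inputs 9 and 2
  7: stage result 8
Execution walk:
  screen_input([12, 2, 3, 10, 9], 3) -> 2  [called from count_flags, line 9]
  count_flags([12, 2, 3, 10, 9], 3) -> 9  [called from merge_totals, line 25]
  sum_active(2, 9) -> 5  [called from merge_totals, line 27]
  merge_totals([12, 2, 3, 10, 9], 3) -> 5  [called from main, line 33]
Log origins:
  1 — main, line 32
  2 — merge_totals, line 24
  3 — count_flags, line 8
  4 — screen_input, line 2
  5 — count_flags, line 10
  6 — sum_active, line 15
  7 — main, line 34
A correct fix: line 27: replace `sum_active(2, gap)` with `sum_active(gap, 2)`.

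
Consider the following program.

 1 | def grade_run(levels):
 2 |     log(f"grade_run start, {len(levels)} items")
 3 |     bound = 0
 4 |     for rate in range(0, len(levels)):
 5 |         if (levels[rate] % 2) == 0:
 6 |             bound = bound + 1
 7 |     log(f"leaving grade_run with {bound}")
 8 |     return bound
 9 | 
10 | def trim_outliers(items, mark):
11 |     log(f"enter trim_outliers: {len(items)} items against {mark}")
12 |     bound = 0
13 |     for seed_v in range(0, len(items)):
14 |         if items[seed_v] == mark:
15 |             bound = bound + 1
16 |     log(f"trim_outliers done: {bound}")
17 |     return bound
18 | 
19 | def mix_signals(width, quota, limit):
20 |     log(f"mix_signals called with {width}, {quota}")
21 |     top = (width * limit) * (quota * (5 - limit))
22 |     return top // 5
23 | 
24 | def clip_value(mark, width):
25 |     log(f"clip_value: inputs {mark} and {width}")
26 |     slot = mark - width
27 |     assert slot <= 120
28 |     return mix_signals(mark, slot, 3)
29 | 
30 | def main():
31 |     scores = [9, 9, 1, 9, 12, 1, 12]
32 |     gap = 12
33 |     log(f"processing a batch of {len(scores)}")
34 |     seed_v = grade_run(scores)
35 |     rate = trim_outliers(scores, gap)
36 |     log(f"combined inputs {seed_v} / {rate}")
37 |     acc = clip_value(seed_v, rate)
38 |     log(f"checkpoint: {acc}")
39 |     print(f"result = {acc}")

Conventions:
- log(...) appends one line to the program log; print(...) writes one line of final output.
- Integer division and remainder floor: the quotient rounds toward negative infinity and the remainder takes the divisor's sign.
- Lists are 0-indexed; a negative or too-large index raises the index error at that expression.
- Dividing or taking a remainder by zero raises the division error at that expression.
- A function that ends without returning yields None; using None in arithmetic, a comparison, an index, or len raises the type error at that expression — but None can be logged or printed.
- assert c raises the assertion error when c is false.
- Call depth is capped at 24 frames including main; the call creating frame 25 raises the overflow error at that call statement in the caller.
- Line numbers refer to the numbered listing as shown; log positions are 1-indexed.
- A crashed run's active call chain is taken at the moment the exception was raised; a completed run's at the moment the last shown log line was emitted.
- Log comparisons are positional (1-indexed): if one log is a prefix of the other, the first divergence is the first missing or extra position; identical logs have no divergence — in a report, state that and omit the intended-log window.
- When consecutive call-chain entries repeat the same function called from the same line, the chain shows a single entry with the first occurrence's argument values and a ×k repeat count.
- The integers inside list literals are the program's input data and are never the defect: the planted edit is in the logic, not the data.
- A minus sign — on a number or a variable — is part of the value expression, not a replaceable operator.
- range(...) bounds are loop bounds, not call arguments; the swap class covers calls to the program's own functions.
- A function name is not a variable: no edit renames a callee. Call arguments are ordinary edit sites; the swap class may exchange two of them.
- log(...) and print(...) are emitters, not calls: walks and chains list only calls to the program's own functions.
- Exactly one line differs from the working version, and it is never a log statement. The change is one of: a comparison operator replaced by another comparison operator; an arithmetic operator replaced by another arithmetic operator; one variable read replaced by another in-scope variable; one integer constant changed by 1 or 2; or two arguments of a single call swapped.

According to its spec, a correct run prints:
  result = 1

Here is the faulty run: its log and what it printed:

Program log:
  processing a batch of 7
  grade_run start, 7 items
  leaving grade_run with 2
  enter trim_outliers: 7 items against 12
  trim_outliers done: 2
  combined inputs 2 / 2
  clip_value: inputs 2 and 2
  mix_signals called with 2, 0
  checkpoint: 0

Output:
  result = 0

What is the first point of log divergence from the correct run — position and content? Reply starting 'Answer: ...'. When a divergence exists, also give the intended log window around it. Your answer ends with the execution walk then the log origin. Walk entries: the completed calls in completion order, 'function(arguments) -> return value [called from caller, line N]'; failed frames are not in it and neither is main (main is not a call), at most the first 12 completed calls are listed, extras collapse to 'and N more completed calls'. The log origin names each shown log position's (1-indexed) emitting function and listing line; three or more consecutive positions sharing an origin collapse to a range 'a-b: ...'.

Answer: position 9 — the shown line 'checkpoint: 0' should read 'checkpoint: 1'.
Intended log window:
  7: clip_value: inputs 2 and 2
  8: mix_signals called with 2, 0
  9: checkpoint: 1
Execution walk:
  grade_run([9, 9, 1, 9, 12, 1, 12]) -> 2  [called from main, line 34]
  trim_outliers([9, 9, 1, 9, 12, 1, 12], 12) -> 2  [called from main, line 35]
  mix_signals(2, 0, 3) -> 0  [called from clip_value, line 28]
  clip_value(2, 2) -> 0  [called from main, line 37]
Origin of each log line:
  1: emitted by main (line 33)
  2: emitted by grade_run (line 2)
  3: emitted by grade_run (line 7)
  4: emitted by trim_outliers (line 11)
  5: emitted by trim_outliers (line 16)
  6: emitted by main (line 36)
  7: emitted by clip_value (line 25)
  8: emitted by mix_signals (line 20)
  9: emitted by main (line 38)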